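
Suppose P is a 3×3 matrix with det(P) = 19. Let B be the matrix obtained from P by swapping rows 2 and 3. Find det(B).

-19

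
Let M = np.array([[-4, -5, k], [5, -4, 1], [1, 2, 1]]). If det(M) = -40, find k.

-6

Expanding along the column containing k, det(M) is linear in k: det(M) = (14)·k + (44).
Set (14)·k + (44) = -40  ⇒  (14)·k = -84  ⇒  k = -6.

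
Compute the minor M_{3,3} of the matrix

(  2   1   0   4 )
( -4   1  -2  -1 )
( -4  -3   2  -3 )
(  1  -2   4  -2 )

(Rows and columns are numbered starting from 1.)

Delete row 3 and column 3; the remaining 3×3 submatrix is [2 1 4; -4 1 -1; 1 -2 -2].
Its determinant is 11.

The minor is 11.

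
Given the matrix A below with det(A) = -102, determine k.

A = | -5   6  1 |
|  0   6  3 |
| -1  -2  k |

k = 2

Expanding along the column containing k, det(A) is linear in k: det(A) = (-30)·k + (-42).
Set (-30)·k + (-42) = -102  ⇒  (-30)·k = -60  ⇒  k = 2.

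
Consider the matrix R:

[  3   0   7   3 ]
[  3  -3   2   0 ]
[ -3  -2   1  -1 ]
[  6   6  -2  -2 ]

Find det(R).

The determinant is 492.

Expand along row 1 (it has 1 zero):
  + (3) · M_11   where M_11 = det([-3 2 0; -2 1 -1; 6 -2 -2]) = -8
  + (7) · M_13   where M_13 = det([3 -3 0; -3 -2 -1; 6 6 -2]) = 66
  − (3) · M_14   where M_14 = det([3 -3 2; -3 -2 1; 6 6 -2]) = -18
det = (+1)·(3)·(-8) + (+1)·(7)·(66) + (-1)·(3)·(-18) = 492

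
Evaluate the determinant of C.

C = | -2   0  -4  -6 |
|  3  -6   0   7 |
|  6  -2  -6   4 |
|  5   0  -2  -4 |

Expand along column 2 (it has 2 zeros):
  + (-6) · M_22   where M_22 = det([-2 -4 -6; 6 -6 4; 5 -2 -4]) = -348
  − (-2) · M_32   where M_32 = det([-2 -4 -6; 3 0 7; 5 -2 -4]) = -180
det = (+1)·(-6)·(-348) + (-1)·(-2)·(-180) = 1728

1728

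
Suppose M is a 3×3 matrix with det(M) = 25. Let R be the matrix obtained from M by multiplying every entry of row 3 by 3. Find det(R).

Scaling one row by 3 multiplies the determinant by 3.
det(R) = (3)·(25) = 75

|R| = 75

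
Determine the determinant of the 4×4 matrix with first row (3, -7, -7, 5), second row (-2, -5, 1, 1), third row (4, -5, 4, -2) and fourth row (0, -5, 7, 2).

-1653

Expand along row 4 (it has 1 zero):
  + (-5) · M_42   where M_42 = det([3 -7 5; -2 1 1; 4 4 -2]) = -78
  − (7) · M_43   where M_43 = det([3 -7 5; -2 -5 1; 4 -5 -2]) = 195
  + (2) · M_44   where M_44 = det([3 -7 -7; -2 -5 1; 4 -5 4]) = -339
det = (+1)·(-5)·(-78) + (-1)·(7)·(195) + (+1)·(2)·(-339) = -1653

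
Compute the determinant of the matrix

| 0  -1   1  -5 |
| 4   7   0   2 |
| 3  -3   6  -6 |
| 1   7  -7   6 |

423

Expand along row 1 (it has 1 zero):
  − (-1) · M_12   where M_12 = det([4 0 2; 3 6 -6; 1 -7 6]) = -78
  + (1) · M_13   where M_13 = det([4 7 2; 3 -3 -6; 1 7 6]) = -24
  − (-5) · M_14   where M_14 = det([4 7 0; 3 -3 6; 1 7 -7]) = 105
det = (-1)·(-1)·(-78) + (+1)·(1)·(-24) + (-1)·(-5)·(105) = 423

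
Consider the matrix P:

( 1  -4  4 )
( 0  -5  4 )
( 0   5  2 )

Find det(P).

-30

Expand along column 1:
  + 1 · |-5 4; 5 2| = 1·(-10 − 20) = -30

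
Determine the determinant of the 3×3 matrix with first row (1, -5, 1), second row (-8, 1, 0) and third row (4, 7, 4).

Expand along row 2:
  − (-8) · |-5 1; 7 4| = −(-8)·(-20 − 7) = -216
  + 1 · |1 1; 4 4| = 1·(4 − 4) = 0
Sum: (-216) + (0) = -216

-216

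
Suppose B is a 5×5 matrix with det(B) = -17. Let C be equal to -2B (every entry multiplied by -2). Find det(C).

For a 5×5 matrix, det(-2B) = (-2)^5·det(B) = -32·det(B).
det(C) = (-32)·(-17) = 544

544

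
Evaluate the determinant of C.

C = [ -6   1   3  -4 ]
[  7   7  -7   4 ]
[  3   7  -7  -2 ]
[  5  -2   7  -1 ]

The determinant is -1990.

Expand along row 1:
  + (-6) · M_11   where M_11 = det([7 -7 4; 7 -7 -2; -2 7 -1]) = 210
  − (1) · M_12   where M_12 = det([7 -7 4; 3 -7 -2; 5 7 -1]) = 420
  + (3) · M_13   where M_13 = det([7 7 4; 3 7 -2; 5 -2 -1]) = -290
  − (-4) · M_14   where M_14 = det([7 7 -7; 3 7 -7; 5 -2 7]) = 140
det = (+1)·(-6)·(210) + (-1)·(1)·(420) + (+1)·(3)·(-290) + (-1)·(-4)·(140) = -1990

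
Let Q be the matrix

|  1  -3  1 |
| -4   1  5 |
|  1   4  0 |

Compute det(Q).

Expand along row 3:
  + 1 · |-3 1; 1 5| = 1·(-15 − 1) = -16
  − 4 · |1 1; -4 5| = −4·(5 − (-4)) = -36
Sum: (-16) + (-36) = -52

-52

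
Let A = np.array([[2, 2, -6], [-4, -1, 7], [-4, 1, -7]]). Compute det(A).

The determinant is -64.

Expand along column 1:
  + 2 · |-1 7; 1 -7| = 2·(7 − 7) = 0
  − (-4) · |2 -6; 1 -7| = −(-4)·(-14 − (-6)) = -32
  + (-4) · |2 -6; -1 7| = (-4)·(14 − 6) = -32
Sum: (0) + (-32) + (-32) = -64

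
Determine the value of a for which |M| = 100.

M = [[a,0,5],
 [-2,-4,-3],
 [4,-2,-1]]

0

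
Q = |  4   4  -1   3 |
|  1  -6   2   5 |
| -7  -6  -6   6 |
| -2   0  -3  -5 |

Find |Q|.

Expand along row 4 (it has 1 zero):
  − (-2) · M_41   where M_41 = det([4 -1 3; -6 2 5; -6 -6 6]) = 306
  − (-3) · M_43   where M_43 = det([4 4 3; 1 -6 5; -7 -6 6]) = -332
  + (-5) · M_44   where M_44 = det([4 4 -1; 1 -6 2; -7 -6 -6]) = 208
det = (-1)·(-2)·(306) + (-1)·(-3)·(-332) + (+1)·(-5)·(208) = -1424

det(Q) = -1424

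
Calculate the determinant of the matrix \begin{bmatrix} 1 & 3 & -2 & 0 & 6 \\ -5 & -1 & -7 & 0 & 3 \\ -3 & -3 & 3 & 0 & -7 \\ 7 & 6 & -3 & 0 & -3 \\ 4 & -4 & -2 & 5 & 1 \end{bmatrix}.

4480

Expand along column 4 (it has 4 zeros):
  − (5) · M_54   where M_54 = det([1 3 -2 6; -5 -1 -7 3; -3 -3 3 -7; 7 6 -3 -3]) = -896
det = (-1)·(5)·(-896) = 4480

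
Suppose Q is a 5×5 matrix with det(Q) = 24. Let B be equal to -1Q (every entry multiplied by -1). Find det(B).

-24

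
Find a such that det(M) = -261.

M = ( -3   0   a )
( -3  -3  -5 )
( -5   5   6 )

a = 8

Expanding along the column containing a, det(M) is linear in a: det(M) = (-30)·a + (-21).
Set (-30)·a + (-21) = -261  ⇒  (-30)·a = -240  ⇒  a = 8.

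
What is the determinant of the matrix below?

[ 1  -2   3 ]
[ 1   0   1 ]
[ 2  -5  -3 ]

-20

Expand along column 2:
  − (-2) · |1 1; 2 -3| = −(-2)·(-3 − 2) = -10
  − (-5) · |1 3; 1 1| = −(-5)·(1 − 3) = -10
Sum: (-10) + (-10) = -20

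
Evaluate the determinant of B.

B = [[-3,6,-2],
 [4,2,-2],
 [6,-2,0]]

-20

Expand along column 3:
  + (-2) · |4 2; 6 -2| = (-2)·(-8 − 12) = 40
  − (-2) · |-3 6; 6 -2| = −(-2)·(6 − 36) = -60
Sum: (40) + (-60) = -20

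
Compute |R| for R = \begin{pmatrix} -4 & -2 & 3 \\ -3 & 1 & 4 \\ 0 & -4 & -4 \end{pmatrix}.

Expand along column 1:
  + (-4) · |1 4; -4 -4| = (-4)·(-4 − (-16)) = -48
  − (-3) · |-2 3; -4 -4| = −(-3)·(8 − (-12)) = 60
Sum: (-48) + (60) = 12

The determinant is 12.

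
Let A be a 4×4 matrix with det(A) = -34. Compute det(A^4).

det(A^4) = (det A)^4 = (-34)^4 = 1336336

1336336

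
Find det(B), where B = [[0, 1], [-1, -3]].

1

det(B) = 0·(-3) − 1·(-1) = 0 − (-1) = 1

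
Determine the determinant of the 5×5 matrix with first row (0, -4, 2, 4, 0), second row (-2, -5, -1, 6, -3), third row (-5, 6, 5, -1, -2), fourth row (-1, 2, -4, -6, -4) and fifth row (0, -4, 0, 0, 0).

The determinant is 1416.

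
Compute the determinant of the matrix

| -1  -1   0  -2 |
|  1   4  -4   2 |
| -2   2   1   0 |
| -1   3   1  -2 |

76

Expand along row 1 (it has 1 zero):
  + (-1) · M_11   where M_11 = det([4 -4 2; 2 1 0; 3 1 -2]) = -26
  − (-1) · M_12   where M_12 = det([1 -4 2; -2 1 0; -1 1 -2]) = 12
  − (-2) · M_14   where M_14 = det([1 4 -4; -2 2 1; -1 3 1]) = 19
det = (+1)·(-1)·(-26) + (-1)·(-1)·(12) + (-1)·(-2)·(19) = 76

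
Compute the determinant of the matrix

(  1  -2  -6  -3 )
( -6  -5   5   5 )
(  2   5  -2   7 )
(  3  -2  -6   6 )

Expand along row 1:
  + (1) · M_11   where M_11 = det([-5 5 5; 5 -2 7; -2 -6 6]) = -540
  − (-2) · M_12   where M_12 = det([-6 5 5; 2 -2 7; 3 -6 6]) = -165
  + (-6) · M_13   where M_13 = det([-6 -5 5; 2 5 7; 3 -2 6]) = -404
  − (-3) · M_14   where M_14 = det([-6 -5 5; 2 5 -2; 3 -2 -6]) = 79
det = (+1)·(1)·(-540) + (-1)·(-2)·(-165) + (+1)·(-6)·(-404) + (-1)·(-3)·(79) = 1791

The determinant is 1791.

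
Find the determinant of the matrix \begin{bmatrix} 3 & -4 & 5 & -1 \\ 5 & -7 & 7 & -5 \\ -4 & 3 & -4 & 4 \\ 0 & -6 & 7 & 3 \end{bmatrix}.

Expand along row 4 (it has 1 zero):
  + (-6) · M_42   where M_42 = det([3 5 -1; 5 7 -5; -4 -4 4]) = 16
  − (7) · M_43   where M_43 = det([3 -4 -1; 5 -7 -5; -4 3 4]) = -26
  + (3) · M_44   where M_44 = det([3 -4 5; 5 -7 7; -4 3 -4]) = -12
det = (+1)·(-6)·(16) + (-1)·(7)·(-26) + (+1)·(3)·(-12) = 50

50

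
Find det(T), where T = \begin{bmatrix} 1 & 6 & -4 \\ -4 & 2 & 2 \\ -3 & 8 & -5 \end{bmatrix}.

-78

Expand along column 1:
  + 1 · |2 2; 8 -5| = 1·(-10 − 16) = -26
  − (-4) · |6 -4; 8 -5| = −(-4)·(-30 − (-32)) = 8
  + (-3) · |6 -4; 2 2| = (-3)·(12 − (-8)) = -60
Sum: (-26) + (8) + (-60) = -78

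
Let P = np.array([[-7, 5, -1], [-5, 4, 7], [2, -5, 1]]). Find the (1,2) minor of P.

Delete row 1 and column 2; the remaining 2×2 submatrix is [-5 7; 2 1].
Its determinant is (-5)·1 − 7·2 = -19.

-19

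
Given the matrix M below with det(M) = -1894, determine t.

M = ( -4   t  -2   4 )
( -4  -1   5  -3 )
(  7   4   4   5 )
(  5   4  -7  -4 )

Expanding along the column containing t, det(M) is linear in t: det(M) = (-396)·t + (-1894).
Set (-396)·t + (-1894) = -1894  ⇒  (-396)·t = 0  ⇒  t = 0.

0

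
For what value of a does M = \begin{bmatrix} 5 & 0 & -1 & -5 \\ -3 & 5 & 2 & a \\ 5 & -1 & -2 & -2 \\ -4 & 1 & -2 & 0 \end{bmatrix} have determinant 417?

Expanding along the row containing a, det(M) is linear in a: det(M) = (19)·a + (246).
Set (19)·a + (246) = 417  ⇒  (19)·a = 171  ⇒  a = 9.

9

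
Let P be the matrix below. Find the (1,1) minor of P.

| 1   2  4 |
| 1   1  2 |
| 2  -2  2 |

Delete row 1 and column 1; the remaining 2×2 submatrix is [1 2; -2 2].
Its determinant is 1·2 − 2·(-2) = 6.

6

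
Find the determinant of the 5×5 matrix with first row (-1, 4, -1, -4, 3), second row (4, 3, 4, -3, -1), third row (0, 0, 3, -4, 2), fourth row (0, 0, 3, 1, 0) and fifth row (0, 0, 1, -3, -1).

The matrix is block upper-triangular with a 2×2 block and a 3×3 block on the diagonal, so its determinant equals the product of the determinants of the diagonal blocks.
det of the 2×2 block = -19
det of the 3×3 block = -35
det = (-19)·(-35) = 665

The determinant is 665.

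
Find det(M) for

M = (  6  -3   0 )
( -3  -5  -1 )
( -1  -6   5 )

-234

Expand along row 1:
  + 6 · |-5 -1; -6 5| = 6·(-25 − 6) = -186
  − (-3) · |-3 -1; -1 5| = −(-3)·(-15 − 1) = -48
Sum: (-186) + (-48) = -234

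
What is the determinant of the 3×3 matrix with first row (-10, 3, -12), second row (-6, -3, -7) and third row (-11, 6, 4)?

Expand along row 1:
  + (-10) · |-3 -7; 6 4| = (-10)·(-12 − (-42)) = -300
  − 3 · |-6 -7; -11 4| = −3·(-24 − 77) = 303
  + (-12) · |-6 -3; -11 6| = (-12)·(-36 − 33) = 828
Sum: (-300) + (303) + (828) = 831

831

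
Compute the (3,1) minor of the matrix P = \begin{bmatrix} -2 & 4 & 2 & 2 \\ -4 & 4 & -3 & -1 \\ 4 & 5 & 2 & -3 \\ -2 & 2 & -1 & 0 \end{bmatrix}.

-4

Delete row 3 and column 1; the remaining 3×3 submatrix is [4 2 2; 4 -3 -1; 2 -1 0].
Its determinant is -4.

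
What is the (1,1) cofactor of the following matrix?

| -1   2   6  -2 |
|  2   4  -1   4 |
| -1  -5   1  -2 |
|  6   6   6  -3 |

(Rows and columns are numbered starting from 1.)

Delete row 1 and column 1; the remaining 3×3 submatrix is [4 -1 4; -5 1 -2; 6 6 -3].
Its determinant is -81.
The cofactor carries sign (−1)^(1+1) = +1, so C_{1,1} = +(-81) = -81.

-81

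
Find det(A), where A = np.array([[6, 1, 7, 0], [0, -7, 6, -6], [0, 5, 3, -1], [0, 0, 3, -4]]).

Expand along column 1 (it has 3 zeros):
  + (6) · M_11   where M_11 = det([-7 6 -6; 5 3 -1; 0 3 -4]) = 93
det = (+1)·(6)·(93) = 558

558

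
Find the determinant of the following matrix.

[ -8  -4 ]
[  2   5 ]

det = (-8)·5 − (-4)·2 = -40 − (-8) = -32

-32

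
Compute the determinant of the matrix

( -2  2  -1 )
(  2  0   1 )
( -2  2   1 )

-8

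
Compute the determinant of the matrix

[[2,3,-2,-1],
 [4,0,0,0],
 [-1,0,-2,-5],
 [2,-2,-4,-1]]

Expand along row 2 (it has 3 zeros):
  − (4) · M_21   where M_21 = det([3 -2 -1; 0 -2 -5; -2 -4 -1]) = -70
det = (-1)·(4)·(-70) = 280

280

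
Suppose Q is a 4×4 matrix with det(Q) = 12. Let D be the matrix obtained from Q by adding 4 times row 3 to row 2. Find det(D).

Adding a multiple of one row to another leaves the determinant unchanged.
det(D) = (1)·(12) = 12

12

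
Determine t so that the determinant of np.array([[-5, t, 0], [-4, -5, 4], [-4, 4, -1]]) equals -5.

Expanding along the column containing t, det(B) is linear in t: det(B) = (-20)·t + (55).
Set (-20)·t + (55) = -5  ⇒  (-20)·t = -60  ⇒  t = 3.

3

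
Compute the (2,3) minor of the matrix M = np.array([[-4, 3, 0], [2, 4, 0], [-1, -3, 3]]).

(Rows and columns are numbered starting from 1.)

The minor is 15.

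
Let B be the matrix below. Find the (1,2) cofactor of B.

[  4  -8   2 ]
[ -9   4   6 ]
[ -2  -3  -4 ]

-48

Delete row 1 and column 2; the remaining 2×2 submatrix is [-9 6; -2 -4].
Its determinant is (-9)·(-4) − 6·(-2) = 48.
The cofactor carries sign (−1)^(1+2) = −1, so C_{1,2} = −(48) = -48.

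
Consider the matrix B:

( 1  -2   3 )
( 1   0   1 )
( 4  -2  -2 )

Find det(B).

|B| = -16

Expand along column 2:
  − (-2) · |1 1; 4 -2| = −(-2)·(-2 − 4) = -12
  − (-2) · |1 3; 1 1| = −(-2)·(1 − 3) = -4
Sum: (-12) + (-4) = -16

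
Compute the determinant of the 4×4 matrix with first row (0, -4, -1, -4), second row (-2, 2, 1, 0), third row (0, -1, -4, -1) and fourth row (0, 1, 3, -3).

-120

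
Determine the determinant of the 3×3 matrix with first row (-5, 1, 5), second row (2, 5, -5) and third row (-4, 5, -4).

153

Expand along row 1:
  + (-5) · |5 -5; 5 -4| = (-5)·(-20 − (-25)) = -25
  − 1 · |2 -5; -4 -4| = −1·(-8 − 20) = 28
  + 5 · |2 5; -4 5| = 5·(10 − (-20)) = 150
Sum: (-25) + (28) + (150) = 153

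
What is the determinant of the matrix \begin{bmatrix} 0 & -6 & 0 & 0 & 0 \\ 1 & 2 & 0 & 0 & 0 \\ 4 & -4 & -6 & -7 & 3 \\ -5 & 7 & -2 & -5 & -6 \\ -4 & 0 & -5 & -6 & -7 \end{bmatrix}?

The matrix is block lower-triangular with a 2×2 block and a 3×3 block on the diagonal, so its determinant equals the product of the determinants of the diagonal blocks.
det of the 2×2 block = 6
det of the 3×3 block = -145
det = (6)·(-145) = -870

-870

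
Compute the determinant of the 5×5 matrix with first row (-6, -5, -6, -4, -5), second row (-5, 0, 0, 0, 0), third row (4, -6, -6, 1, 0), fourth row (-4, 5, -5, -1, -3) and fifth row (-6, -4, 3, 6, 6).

Expand along row 2 (it has 4 zeros):
  − (-5) · M_21   where M_21 = det([-5 -6 -4 -5; -6 -6 1 0; 5 -5 -1 -3; -4 3 6 6]) = 344
det = (-1)·(-5)·(344) = 1720

The determinant is 1720.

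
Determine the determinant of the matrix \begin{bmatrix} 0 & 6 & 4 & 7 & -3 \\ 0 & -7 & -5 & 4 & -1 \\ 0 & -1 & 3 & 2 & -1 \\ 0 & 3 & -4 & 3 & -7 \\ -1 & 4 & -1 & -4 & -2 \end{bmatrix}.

The determinant is -1702.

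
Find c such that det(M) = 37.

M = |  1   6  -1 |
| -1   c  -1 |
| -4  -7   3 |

-9

Expanding along the column containing c, det(M) is linear in c: det(M) = (-1)·c + (28).
Set (-1)·c + (28) = 37  ⇒  (-1)·c = 9  ⇒  c = -9.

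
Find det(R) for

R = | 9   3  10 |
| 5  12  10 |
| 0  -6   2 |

|R| = 426

Expand along row 3:
  − (-6) · |9 10; 5 10| = −(-6)·(90 − 50) = 240
  + 2 · |9 3; 5 12| = 2·(108 − 15) = 186
Sum: (240) + (186) = 426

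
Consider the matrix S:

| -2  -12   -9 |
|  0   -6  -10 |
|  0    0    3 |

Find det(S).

36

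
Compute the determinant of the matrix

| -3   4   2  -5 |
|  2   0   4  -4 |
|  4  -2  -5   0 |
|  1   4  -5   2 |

Expand along row 2 (it has 1 zero):
  − (2) · M_21   where M_21 = det([4 2 -5; -2 -5 0; 4 -5 2]) = -182
  − (4) · M_23   where M_23 = det([-3 4 -5; 4 -2 0; 1 4 2]) = -110
  + (-4) · M_24   where M_24 = det([-3 4 2; 4 -2 -5; 1 4 -5]) = 6
det = (-1)·(2)·(-182) + (-1)·(4)·(-110) + (+1)·(-4)·(6) = 780

780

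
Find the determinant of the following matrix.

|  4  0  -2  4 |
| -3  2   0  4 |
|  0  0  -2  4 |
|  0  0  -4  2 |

96

The matrix is block upper-triangular with a 2×2 block and a 2×2 block on the diagonal, so its determinant equals the product of the determinants of the diagonal blocks.
det of the 2×2 block = 8
det of the 2×2 block = 12
det = (8)·(12) = 96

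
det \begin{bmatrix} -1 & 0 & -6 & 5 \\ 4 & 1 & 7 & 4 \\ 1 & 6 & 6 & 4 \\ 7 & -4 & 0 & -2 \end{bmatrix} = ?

Expand along row 1 (it has 1 zero):
  + (-1) · M_11   where M_11 = det([1 7 4; 6 6 4; -4 0 -2]) = 56
  + (-6) · M_13   where M_13 = det([4 1 4; 1 6 4; 7 -4 -2]) = -138
  − (5) · M_14   where M_14 = det([4 1 7; 1 6 6; 7 -4 0]) = -184
det = (+1)·(-1)·(56) + (+1)·(-6)·(-138) + (-1)·(5)·(-184) = 1692

The determinant is 1692.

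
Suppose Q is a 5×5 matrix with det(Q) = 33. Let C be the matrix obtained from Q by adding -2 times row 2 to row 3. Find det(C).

Adding a multiple of one row to another leaves the determinant unchanged.
det(C) = (1)·(33) = 33

The determinant is 33.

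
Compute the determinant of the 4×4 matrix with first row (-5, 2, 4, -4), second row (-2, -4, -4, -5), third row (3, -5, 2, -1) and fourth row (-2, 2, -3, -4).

-791

Expand along row 1:
  + (-5) · M_11   where M_11 = det([-4 -4 -5; -5 2 -1; 2 -3 -4]) = 77
  − (2) · M_12   where M_12 = det([-2 -4 -5; 3 2 -1; -2 -3 -4]) = -9
  + (4) · M_13   where M_13 = det([-2 -4 -5; 3 -5 -1; -2 2 -4]) = -80
  − (-4) · M_14   where M_14 = det([-2 -4 -4; 3 -5 2; -2 2 -3]) = -26
det = (+1)·(-5)·(77) + (-1)·(2)·(-9) + (+1)·(4)·(-80) + (-1)·(-4)·(-26) = -791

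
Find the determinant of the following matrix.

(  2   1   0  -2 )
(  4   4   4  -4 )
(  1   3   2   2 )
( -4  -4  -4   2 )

Expand along row 1 (it has 1 zero):
  + (2) · M_11   where M_11 = det([4 4 -4; 3 2 2; -4 -4 2]) = 8
  − (1) · M_12   where M_12 = det([4 4 -4; 1 2 2; -4 -4 2]) = -8
  − (-2) · M_14   where M_14 = det([4 4 4; 1 3 2; -4 -4 -4]) = 0
det = (+1)·(2)·(8) + (-1)·(1)·(-8) + (-1)·(-2)·(0) = 24

24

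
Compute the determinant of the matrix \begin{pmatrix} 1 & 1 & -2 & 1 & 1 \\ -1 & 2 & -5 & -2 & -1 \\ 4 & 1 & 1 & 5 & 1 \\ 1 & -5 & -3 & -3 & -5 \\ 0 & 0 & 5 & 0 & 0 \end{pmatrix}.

-270

Expand along row 5 (it has 4 zeros):
  + (5) · M_53   where M_53 = det([1 1 1 1; -1 2 -2 -1; 4 1 5 1; 1 -5 -3 -5]) = -54
det = (+1)·(5)·(-54) = -270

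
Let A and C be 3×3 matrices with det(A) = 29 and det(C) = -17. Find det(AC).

det(AC) = det(A)·det(C) = (29)·(-17) = -493

-493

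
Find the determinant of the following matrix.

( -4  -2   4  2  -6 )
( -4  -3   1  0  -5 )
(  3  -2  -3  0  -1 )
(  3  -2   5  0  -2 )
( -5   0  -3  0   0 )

-348

Expand along column 4 (it has 4 zeros):
  − (2) · M_14   where M_14 = det([-4 -3 1 -5; 3 -2 -3 -1; 3 -2 5 -2; -5 0 -3 0]) = 174
det = (-1)·(2)·(174) = -348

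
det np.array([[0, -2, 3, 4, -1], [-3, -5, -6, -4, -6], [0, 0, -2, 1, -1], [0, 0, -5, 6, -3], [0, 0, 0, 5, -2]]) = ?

-54

The matrix is block upper-triangular with a 2×2 block and a 3×3 block on the diagonal, so its determinant equals the product of the determinants of the diagonal blocks.
det of the 2×2 block = -6
det of the 3×3 block = 9
det = (-6)·(9) = -54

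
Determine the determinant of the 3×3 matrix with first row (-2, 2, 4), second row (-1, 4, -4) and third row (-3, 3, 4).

Expand along column 1:
  + (-2) · |4 -4; 3 4| = (-2)·(16 − (-12)) = -56
  − (-1) · |2 4; 3 4| = −(-1)·(8 − 12) = -4
  + (-3) · |2 4; 4 -4| = (-3)·(-8 − 16) = 72
Sum: (-56) + (-4) + (72) = 12

12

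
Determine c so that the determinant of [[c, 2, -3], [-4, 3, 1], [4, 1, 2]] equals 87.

c = 3

Expanding along the row containing c, det(A) is linear in c: det(A) = (5)·c + (72).
Set (5)·c + (72) = 87  ⇒  (5)·c = 15  ⇒  c = 3.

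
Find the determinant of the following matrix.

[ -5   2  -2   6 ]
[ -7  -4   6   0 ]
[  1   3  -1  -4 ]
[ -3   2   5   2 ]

The determinant is 1458.

Expand along row 2 (it has 1 zero):
  − (-7) · M_21   where M_21 = det([2 -2 6; 3 -1 -4; 2 5 2]) = 166
  + (-4) · M_22   where M_22 = det([-5 -2 6; 1 -1 -4; -3 5 2]) = -98
  − (6) · M_23   where M_23 = det([-5 2 6; 1 3 -4; -3 2 2]) = 16
det = (-1)·(-7)·(166) + (+1)·(-4)·(-98) + (-1)·(6)·(16) = 1458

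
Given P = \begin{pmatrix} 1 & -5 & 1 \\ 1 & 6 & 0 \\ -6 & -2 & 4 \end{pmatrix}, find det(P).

det(P) = 78

Expand along column 3:
  + 1 · |1 6; -6 -2| = 1·(-2 − (-36)) = 34
  + 4 · |1 -5; 1 6| = 4·(6 − (-5)) = 44
Sum: (34) + (44) = 78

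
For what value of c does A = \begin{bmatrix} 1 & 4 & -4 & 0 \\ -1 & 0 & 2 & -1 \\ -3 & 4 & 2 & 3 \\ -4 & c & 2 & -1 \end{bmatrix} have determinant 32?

7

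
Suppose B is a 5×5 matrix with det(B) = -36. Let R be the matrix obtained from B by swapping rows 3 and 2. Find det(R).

The determinant is 36.

Swapping two rows multiplies the determinant by −1.
det(R) = (-1)·(-36) = 36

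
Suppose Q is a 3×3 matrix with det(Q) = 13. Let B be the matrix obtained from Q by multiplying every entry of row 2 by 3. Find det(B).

Scaling one row by 3 multiplies the determinant by 3.
det(B) = (3)·(13) = 39

det(B) = 39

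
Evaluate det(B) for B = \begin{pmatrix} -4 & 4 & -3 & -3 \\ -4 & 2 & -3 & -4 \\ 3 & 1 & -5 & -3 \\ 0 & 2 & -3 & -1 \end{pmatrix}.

Expand along row 4 (it has 1 zero):
  + (2) · M_42   where M_42 = det([-4 -3 -3; -4 -3 -4; 3 -5 -3]) = 29
  − (-3) · M_43   where M_43 = det([-4 4 -3; -4 2 -4; 3 1 -3]) = -58
  + (-1) · M_44   where M_44 = det([-4 4 -3; -4 2 -3; 3 1 -5]) = -58
det = (+1)·(2)·(29) + (-1)·(-3)·(-58) + (+1)·(-1)·(-58) = -58

|B| = -58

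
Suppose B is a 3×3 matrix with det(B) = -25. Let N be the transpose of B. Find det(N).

det(N) = -25

det(Bᵀ) = det(B).
det(N) = (1)·(-25) = -25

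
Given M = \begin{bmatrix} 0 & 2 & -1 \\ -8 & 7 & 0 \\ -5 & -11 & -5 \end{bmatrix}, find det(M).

Expand along row 1:
  − 2 · |-8 0; -5 -5| = −2·(40 − 0) = -80
  + (-1) · |-8 7; -5 -11| = (-1)·(88 − (-35)) = -123
Sum: (-80) + (-123) = -203

The determinant is -203.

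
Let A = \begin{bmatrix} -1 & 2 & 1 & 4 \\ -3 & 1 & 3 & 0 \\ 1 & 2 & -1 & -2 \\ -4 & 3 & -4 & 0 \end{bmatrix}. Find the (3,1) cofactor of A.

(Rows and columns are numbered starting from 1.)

-52

Delete row 3 and column 1; the remaining 3×3 submatrix is [2 1 4; 1 3 0; 3 -4 0].
Its determinant is -52.
The cofactor carries sign (−1)^(3+1) = +1, so C_{3,1} = +(-52) = -52.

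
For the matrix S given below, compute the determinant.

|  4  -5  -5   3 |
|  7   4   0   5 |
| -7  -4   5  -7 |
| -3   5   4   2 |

Expand along row 2 (it has 1 zero):
  − (7) · M_21   where M_21 = det([-5 -5 3; -4 5 -7; 5 4 2]) = -178
  + (4) · M_22   where M_22 = det([4 -5 3; -7 5 -7; -3 4 2]) = -62
  + (5) · M_24   where M_24 = det([4 -5 -5; -7 -4 5; -3 5 4]) = 6
det = (-1)·(7)·(-178) + (+1)·(4)·(-62) + (+1)·(5)·(6) = 1028

1028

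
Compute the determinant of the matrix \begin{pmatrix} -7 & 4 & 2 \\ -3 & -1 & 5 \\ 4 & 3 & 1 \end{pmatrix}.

The determinant is 194.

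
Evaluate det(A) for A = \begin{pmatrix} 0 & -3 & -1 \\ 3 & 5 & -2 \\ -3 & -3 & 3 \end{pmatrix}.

Expand along column 1:
  − 3 · |-3 -1; -3 3| = −3·(-9 − 3) = 36
  + (-3) · |-3 -1; 5 -2| = (-3)·(6 − (-5)) = -33
Sum: (36) + (-33) = 3

3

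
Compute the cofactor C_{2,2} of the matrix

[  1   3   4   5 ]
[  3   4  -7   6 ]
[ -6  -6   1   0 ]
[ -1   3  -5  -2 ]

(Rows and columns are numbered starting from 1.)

Delete row 2 and column 2; the remaining 3×3 submatrix is [1 4 5; -6 1 0; -1 -5 -2].
Its determinant is 105.
The cofactor carries sign (−1)^(2+2) = +1, so C_{2,2} = +(105) = 105.

105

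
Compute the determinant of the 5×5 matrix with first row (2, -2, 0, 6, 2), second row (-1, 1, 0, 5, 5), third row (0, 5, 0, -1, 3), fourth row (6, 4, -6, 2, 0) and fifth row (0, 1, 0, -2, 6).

Expand along column 3 (it has 4 zeros):
  − (-6) · M_43   where M_43 = det([2 -2 6 2; -1 1 5 5; 0 5 -1 3; 0 1 -2 6]) = -540
det = (-1)·(-6)·(-540) = -3240

-3240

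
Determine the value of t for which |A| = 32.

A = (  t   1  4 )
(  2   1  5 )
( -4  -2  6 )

t = 4

Expanding along the row containing t, det(A) is linear in t: det(A) = (16)·t + (-32).
Set (16)·t + (-32) = 32  ⇒  (16)·t = 64  ⇒  t = 4.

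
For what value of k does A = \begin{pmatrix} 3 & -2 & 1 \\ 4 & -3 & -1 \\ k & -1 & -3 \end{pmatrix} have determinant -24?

k = -4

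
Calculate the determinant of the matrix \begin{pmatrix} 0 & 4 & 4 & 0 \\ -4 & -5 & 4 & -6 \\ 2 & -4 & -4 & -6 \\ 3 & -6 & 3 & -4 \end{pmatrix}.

Expand along row 1 (it has 2 zeros):
  − (4) · M_12   where M_12 = det([-4 4 -6; 2 -4 -6; 3 3 -4]) = -284
  + (4) · M_13   where M_13 = det([-4 -5 -6; 2 -4 -6; 3 -6 -4]) = 130
det = (-1)·(4)·(-284) + (+1)·(4)·(130) = 1656

1656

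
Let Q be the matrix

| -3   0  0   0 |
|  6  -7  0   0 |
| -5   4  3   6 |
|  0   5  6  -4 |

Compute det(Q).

-1008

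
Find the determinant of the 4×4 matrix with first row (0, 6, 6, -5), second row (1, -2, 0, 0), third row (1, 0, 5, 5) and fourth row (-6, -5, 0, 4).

Expand along row 2 (it has 2 zeros):
  − (1) · M_21   where M_21 = det([6 6 -5; 0 5 5; -5 0 4]) = -155
  + (-2) · M_22   where M_22 = det([0 6 -5; 1 5 5; -6 0 4]) = -354
det = (-1)·(1)·(-155) + (+1)·(-2)·(-354) = 863

863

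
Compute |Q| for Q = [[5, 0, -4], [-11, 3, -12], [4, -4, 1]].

Expand along column 2:
  + 3 · |5 -4; 4 1| = 3·(5 − (-16)) = 63
  − (-4) · |5 -4; -11 -12| = −(-4)·(-60 − 44) = -416
Sum: (63) + (-416) = -353

The determinant is -353.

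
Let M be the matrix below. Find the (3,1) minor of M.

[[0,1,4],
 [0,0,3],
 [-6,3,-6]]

3

Delete row 3 and column 1; the remaining 2×2 submatrix is [1 4; 0 3].
Its determinant is 1·3 − 4·0 = 3.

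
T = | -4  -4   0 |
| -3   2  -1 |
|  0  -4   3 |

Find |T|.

The determinant is -44.

Expand along row 1:
  + (-4) · |2 -1; -4 3| = (-4)·(6 − 4) = -8
  − (-4) · |-3 -1; 0 3| = −(-4)·(-9 − 0) = -36
Sum: (-8) + (-36) = -44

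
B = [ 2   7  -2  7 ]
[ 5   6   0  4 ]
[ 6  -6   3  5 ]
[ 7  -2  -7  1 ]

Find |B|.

-3680

Expand along row 2 (it has 1 zero):
  − (5) · M_21   where M_21 = det([7 -2 7; -6 3 5; -2 -7 1]) = 610
  + (6) · M_22   where M_22 = det([2 -2 7; 6 3 5; 7 -7 1]) = -423
  + (4) · M_24   where M_24 = det([2 7 -2; 6 -6 3; 7 -2 -7]) = 477
det = (-1)·(5)·(610) + (+1)·(6)·(-423) + (+1)·(4)·(477) = -3680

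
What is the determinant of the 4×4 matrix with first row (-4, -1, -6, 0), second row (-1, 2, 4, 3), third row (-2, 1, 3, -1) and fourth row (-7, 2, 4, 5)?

Expand along row 1 (it has 1 zero):
  + (-4) · M_11   where M_11 = det([2 4 3; 1 3 -1; 2 4 5]) = 4
  − (-1) · M_12   where M_12 = det([-1 4 3; -2 3 -1; -7 4 5]) = 88
  + (-6) · M_13   where M_13 = det([-1 2 3; -2 1 -1; -7 2 5]) = 36
det = (+1)·(-4)·(4) + (-1)·(-1)·(88) + (+1)·(-6)·(36) = -144

-144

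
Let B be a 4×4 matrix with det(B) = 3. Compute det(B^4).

The determinant is 81.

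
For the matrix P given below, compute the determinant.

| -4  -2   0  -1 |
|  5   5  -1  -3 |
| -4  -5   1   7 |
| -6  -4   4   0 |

det(P) = 104

Expand along row 1 (it has 1 zero):
  + (-4) · M_11   where M_11 = det([5 -1 -3; -5 1 7; -4 4 0]) = -64
  − (-2) · M_12   where M_12 = det([5 -1 -3; -4 1 7; -6 4 0]) = -68
  − (-1) · M_14   where M_14 = det([5 5 -1; -4 -5 1; -6 -4 4]) = -16
det = (+1)·(-4)·(-64) + (-1)·(-2)·(-68) + (-1)·(-1)·(-16) = 104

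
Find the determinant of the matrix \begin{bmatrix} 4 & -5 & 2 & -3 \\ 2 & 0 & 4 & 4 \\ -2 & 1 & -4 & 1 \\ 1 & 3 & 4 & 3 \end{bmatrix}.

Expand along row 2 (it has 1 zero):
  − (2) · M_21   where M_21 = det([-5 2 -3; 1 -4 1; 3 4 3]) = 32
  − (4) · M_23   where M_23 = det([4 -5 -3; -2 1 1; 1 3 3]) = -14
  + (4) · M_24   where M_24 = det([4 -5 2; -2 1 -4; 1 3 4]) = 30
det = (-1)·(2)·(32) + (-1)·(4)·(-14) + (+1)·(4)·(30) = 112

The determinant is 112.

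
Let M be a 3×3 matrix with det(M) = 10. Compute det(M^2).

100

det(M^2) = (det M)^2 = (10)^2 = 100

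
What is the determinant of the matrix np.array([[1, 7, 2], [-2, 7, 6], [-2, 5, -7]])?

Expand along column 1:
  + 1 · |7 6; 5 -7| = 1·(-49 − 30) = -79
  − (-2) · |7 2; 5 -7| = −(-2)·(-49 − 10) = -118
  + (-2) · |7 2; 7 6| = (-2)·(42 − 14) = -56
Sum: (-79) + (-118) + (-56) = -253

-253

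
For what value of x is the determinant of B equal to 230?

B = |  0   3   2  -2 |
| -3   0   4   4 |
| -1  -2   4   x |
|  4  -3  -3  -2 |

-2

Expanding along the column containing x, det(B) is linear in x: det(B) = (-39)·x + (152).
Set (-39)·x + (152) = 230  ⇒  (-39)·x = 78  ⇒  x = -2.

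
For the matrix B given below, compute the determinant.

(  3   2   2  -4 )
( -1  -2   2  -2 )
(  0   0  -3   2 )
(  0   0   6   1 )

B is block upper-triangular with a 2×2 block and a 2×2 block on the diagonal, so its determinant equals the product of the determinants of the diagonal blocks.
det of the 2×2 block = -4
det of the 2×2 block = -15
det = (-4)·(-15) = 60

60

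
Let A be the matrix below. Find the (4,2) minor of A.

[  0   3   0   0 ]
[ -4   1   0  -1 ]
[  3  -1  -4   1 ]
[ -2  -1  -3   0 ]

0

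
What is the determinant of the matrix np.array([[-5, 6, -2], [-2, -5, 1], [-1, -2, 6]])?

The determinant is 208.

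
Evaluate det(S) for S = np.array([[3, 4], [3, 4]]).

det(S) = 3·4 − 4·3 = 12 − 12 = 0

0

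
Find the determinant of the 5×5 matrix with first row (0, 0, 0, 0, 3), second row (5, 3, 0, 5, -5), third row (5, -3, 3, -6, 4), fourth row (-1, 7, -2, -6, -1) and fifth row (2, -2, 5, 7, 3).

The determinant is -7554.

Expand along row 1 (it has 4 zeros):
  + (3) · M_15   where M_15 = det([5 3 0 5; 5 -3 3 -6; -1 7 -2 -6; 2 -2 5 7]) = -2518
det = (+1)·(3)·(-2518) = -7554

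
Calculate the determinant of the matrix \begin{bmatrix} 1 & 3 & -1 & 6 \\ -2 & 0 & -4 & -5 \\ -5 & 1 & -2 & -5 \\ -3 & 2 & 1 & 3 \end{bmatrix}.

99

Expand along row 2 (it has 1 zero):
  − (-2) · M_21   where M_21 = det([3 -1 6; 1 -2 -5; 2 1 3]) = 40
  − (-4) · M_23   where M_23 = det([1 3 6; -5 1 -5; -3 2 3]) = 61
  + (-5) · M_24   where M_24 = det([1 3 -1; -5 1 -2; -3 2 1]) = 45
det = (-1)·(-2)·(40) + (-1)·(-4)·(61) + (+1)·(-5)·(45) = 99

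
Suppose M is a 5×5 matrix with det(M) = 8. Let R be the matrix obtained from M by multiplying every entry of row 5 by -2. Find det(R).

|R| = -16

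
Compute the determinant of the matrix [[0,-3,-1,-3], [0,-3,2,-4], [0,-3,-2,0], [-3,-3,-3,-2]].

The determinant is -72.

Expand along column 1 (it has 3 zeros):
  − (-3) · M_41   where M_41 = det([-3 -1 -3; -3 2 -4; -3 -2 0]) = -24
det = (-1)·(-3)·(-24) = -72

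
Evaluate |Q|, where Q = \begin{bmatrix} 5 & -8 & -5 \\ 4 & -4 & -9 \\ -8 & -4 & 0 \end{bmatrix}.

The determinant is -516.

Expand along column 3:
  + (-5) · |4 -4; -8 -4| = (-5)·(-16 − 32) = 240
  − (-9) · |5 -8; -8 -4| = −(-9)·(-20 − 64) = -756
Sum: (240) + (-756) = -516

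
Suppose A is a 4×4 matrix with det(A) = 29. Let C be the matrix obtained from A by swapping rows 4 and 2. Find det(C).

The determinant is -29.

Swapping two rows multiplies the determinant by −1.
det(C) = (-1)·(29) = -29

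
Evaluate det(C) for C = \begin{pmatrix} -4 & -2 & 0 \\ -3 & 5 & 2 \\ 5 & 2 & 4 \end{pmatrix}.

Expand along row 1:
  + (-4) · |5 2; 2 4| = (-4)·(20 − 4) = -64
  − (-2) · |-3 2; 5 4| = −(-2)·(-12 − 10) = -44
Sum: (-64) + (-44) = -108

The determinant is -108.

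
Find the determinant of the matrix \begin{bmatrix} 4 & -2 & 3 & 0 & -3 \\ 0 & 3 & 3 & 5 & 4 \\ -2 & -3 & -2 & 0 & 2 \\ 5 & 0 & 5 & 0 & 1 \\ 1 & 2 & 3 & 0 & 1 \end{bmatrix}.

Expand along column 4 (it has 4 zeros):
  + (5) · M_24   where M_24 = det([4 -2 3 -3; -2 -3 -2 2; 5 0 5 1; 1 2 3 1]) = 126
det = (+1)·(5)·(126) = 630

630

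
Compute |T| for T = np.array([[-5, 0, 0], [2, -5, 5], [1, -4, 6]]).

|T| = 50

Expand along row 1:
  + (-5) · |-5 5; -4 6| = (-5)·(-30 − (-20)) = 50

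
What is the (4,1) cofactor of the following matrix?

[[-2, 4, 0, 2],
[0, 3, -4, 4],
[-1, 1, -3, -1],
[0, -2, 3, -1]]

-54

Delete row 4 and column 1; the remaining 3×3 submatrix is [4 0 2; 3 -4 4; 1 -3 -1].
Its determinant is 54.
The cofactor carries sign (−1)^(4+1) = −1, so C_{4,1} = −(54) = -54.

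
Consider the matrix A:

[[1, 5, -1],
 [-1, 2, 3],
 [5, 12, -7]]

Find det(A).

Expand along column 1:
  + 1 · |2 3; 12 -7| = 1·(-14 − 36) = -50
  − (-1) · |5 -1; 12 -7| = −(-1)·(-35 − (-12)) = -23
  + 5 · |5 -1; 2 3| = 5·(15 − (-2)) = 85
Sum: (-50) + (-23) + (85) = 12

12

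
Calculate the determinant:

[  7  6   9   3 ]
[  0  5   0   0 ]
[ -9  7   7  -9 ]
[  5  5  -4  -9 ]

-9120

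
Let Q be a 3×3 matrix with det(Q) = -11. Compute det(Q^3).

det(Q^3) = (det Q)^3 = (-11)^3 = -1331

-1331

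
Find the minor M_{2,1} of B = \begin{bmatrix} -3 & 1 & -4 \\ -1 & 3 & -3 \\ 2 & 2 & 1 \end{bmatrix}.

9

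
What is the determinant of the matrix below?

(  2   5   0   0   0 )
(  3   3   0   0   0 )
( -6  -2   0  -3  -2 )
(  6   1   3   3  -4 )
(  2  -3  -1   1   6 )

The determinant is -270.

The matrix is block lower-triangular with a 2×2 block and a 3×3 block on the diagonal, so its determinant equals the product of the determinants of the diagonal blocks.
det of the 2×2 block = -9
det of the 3×3 block = 30
det = (-9)·(30) = -270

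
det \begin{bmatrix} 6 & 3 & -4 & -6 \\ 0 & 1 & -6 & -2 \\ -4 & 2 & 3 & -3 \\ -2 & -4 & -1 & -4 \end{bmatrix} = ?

Expand along row 2 (it has 1 zero):
  + (1) · M_22   where M_22 = det([6 -4 -6; -4 3 -3; -2 -1 -4]) = -110
  − (-6) · M_23   where M_23 = det([6 3 -6; -4 2 -3; -2 -4 -4]) = -270
  + (-2) · M_24   where M_24 = det([6 3 -4; -4 2 3; -2 -4 -1]) = -50
det = (+1)·(1)·(-110) + (-1)·(-6)·(-270) + (+1)·(-2)·(-50) = -1630

-1630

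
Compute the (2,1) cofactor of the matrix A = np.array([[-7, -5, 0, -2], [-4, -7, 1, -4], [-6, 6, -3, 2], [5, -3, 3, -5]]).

63

Delete row 2 and column 1; the remaining 3×3 submatrix is [-5 0 -2; 6 -3 2; -3 3 -5].
Its determinant is -63.
The cofactor carries sign (−1)^(2+1) = −1, so C_{2,1} = −(-63) = 63.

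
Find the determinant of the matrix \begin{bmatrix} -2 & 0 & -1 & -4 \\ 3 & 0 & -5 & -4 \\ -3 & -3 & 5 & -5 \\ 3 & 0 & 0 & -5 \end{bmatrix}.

Expand along column 2 (it has 3 zeros):
  − (-3) · M_32   where M_32 = det([-2 -1 -4; 3 -5 -4; 3 0 -5]) = -113
det = (-1)·(-3)·(-113) = -339

-339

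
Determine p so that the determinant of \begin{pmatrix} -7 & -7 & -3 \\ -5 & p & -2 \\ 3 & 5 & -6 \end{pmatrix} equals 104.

Expanding along the row containing p, det(M) is linear in p: det(M) = (51)·p + (257).
Set (51)·p + (257) = 104  ⇒  (51)·p = -153  ⇒  p = -3.

p = -3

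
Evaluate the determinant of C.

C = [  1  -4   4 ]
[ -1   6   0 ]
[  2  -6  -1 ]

Expand along row 2:
  − (-1) · |-4 4; -6 -1| = −(-1)·(4 − (-24)) = 28
  + 6 · |1 4; 2 -1| = 6·(-1 − 8) = -54
Sum: (28) + (-54) = -26

|C| = -26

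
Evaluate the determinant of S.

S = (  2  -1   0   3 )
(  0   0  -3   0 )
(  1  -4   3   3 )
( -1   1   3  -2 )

Expand along row 2 (it has 3 zeros):
  − (-3) · M_23   where M_23 = det([2 -1 3; 1 -4 3; -1 1 -2]) = 2
det = (-1)·(-3)·(2) = 6

6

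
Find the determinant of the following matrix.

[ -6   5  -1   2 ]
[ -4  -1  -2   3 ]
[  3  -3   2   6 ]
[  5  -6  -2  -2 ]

Expand along row 1:
  + (-6) · M_11   where M_11 = det([-1 -2 3; -3 2 6; -6 -2 -2]) = 130
  − (5) · M_12   where M_12 = det([-4 -2 3; 3 2 6; 5 -2 -2]) = -152
  + (-1) · M_13   where M_13 = det([-4 -1 3; 3 -3 6; 5 -6 -2]) = -213
  − (2) · M_14   where M_14 = det([-4 -1 -2; 3 -3 2; 5 -6 -2]) = -82
det = (+1)·(-6)·(130) + (-1)·(5)·(-152) + (+1)·(-1)·(-213) + (-1)·(2)·(-82) = 357

357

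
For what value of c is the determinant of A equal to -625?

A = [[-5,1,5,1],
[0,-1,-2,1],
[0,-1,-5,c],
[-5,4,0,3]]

c = -9

Expanding along the row containing c, det(A) is linear in c: det(A) = (55)·c + (-130).
Set (55)·c + (-130) = -625  ⇒  (55)·c = -495  ⇒  c = -9.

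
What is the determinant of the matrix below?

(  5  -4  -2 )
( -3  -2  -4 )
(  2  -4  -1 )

-58

Expand along column 1:
  + 5 · |-2 -4; -4 -1| = 5·(2 − 16) = -70
  − (-3) · |-4 -2; -4 -1| = −(-3)·(4 − 8) = -12
  + 2 · |-4 -2; -2 -4| = 2·(16 − 4) = 24
Sum: (-70) + (-12) + (24) = -58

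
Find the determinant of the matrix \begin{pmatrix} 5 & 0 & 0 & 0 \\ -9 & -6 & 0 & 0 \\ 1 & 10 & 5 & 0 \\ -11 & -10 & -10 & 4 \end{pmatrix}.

-600

The matrix is lower triangular, so the determinant is the product of the diagonal entries:
det = (5) · (-6) · (5) · (4) = -600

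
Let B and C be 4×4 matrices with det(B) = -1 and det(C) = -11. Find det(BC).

11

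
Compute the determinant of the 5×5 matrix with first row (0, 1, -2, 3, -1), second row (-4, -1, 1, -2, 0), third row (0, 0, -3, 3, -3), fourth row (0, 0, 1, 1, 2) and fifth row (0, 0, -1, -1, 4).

-144

The matrix is block upper-triangular with a 2×2 block and a 3×3 block on the diagonal, so its determinant equals the product of the determinants of the diagonal blocks.
det of the 2×2 block = 4
det of the 3×3 block = -36
det = (4)·(-36) = -144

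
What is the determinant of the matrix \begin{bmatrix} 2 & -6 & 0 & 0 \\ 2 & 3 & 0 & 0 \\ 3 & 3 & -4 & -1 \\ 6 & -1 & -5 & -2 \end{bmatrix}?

The matrix is block lower-triangular with a 2×2 block and a 2×2 block on the diagonal, so its determinant equals the product of the determinants of the diagonal blocks.
det of the 2×2 block = 18
det of the 2×2 block = 3
det = (18)·(3) = 54

54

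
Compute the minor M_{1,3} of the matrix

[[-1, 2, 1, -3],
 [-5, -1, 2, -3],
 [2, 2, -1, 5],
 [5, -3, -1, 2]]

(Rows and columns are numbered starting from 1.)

Delete row 1 and column 3; the remaining 3×3 submatrix is [-5 -1 -3; 2 2 5; 5 -3 2].
Its determinant is -68.

-68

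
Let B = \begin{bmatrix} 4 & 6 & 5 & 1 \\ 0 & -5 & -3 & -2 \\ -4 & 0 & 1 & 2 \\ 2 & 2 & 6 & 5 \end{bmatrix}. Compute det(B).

-186

Expand along row 2 (it has 1 zero):
  + (-5) · M_22   where M_22 = det([4 5 1; -4 1 2; 2 6 5]) = 66
  − (-3) · M_23   where M_23 = det([4 6 1; -4 0 2; 2 2 5]) = 120
  + (-2) · M_24   where M_24 = det([4 6 5; -4 0 1; 2 2 6]) = 108
det = (+1)·(-5)·(66) + (-1)·(-3)·(120) + (+1)·(-2)·(108) = -186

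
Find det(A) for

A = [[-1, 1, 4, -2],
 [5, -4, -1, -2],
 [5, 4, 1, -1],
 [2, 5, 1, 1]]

Expand along row 1:
  + (-1) · M_11   where M_11 = det([-4 -1 -2; 4 1 -1; 5 1 1]) = 3
  − (1) · M_12   where M_12 = det([5 -1 -2; 5 1 -1; 2 1 1]) = 11
  + (4) · M_13   where M_13 = det([5 -4 -2; 5 4 -1; 2 5 1]) = 39
  − (-2) · M_14   where M_14 = det([5 -4 -1; 5 4 1; 2 5 1]) = -10
det = (+1)·(-1)·(3) + (-1)·(1)·(11) + (+1)·(4)·(39) + (-1)·(-2)·(-10) = 122

det(A) = 122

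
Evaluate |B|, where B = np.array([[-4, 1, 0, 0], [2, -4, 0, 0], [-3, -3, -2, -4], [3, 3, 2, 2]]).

B is block lower-triangular with a 2×2 block and a 2×2 block on the diagonal, so its determinant equals the product of the determinants of the diagonal blocks.
det of the 2×2 block = 14
det of the 2×2 block = 4
det = (14)·(4) = 56

The determinant is 56.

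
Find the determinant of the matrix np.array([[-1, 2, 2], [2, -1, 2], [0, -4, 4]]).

Expand along column 1:
  + (-1) · |-1 2; -4 4| = (-1)·(-4 − (-8)) = -4
  − 2 · |2 2; -4 4| = −2·(8 − (-8)) = -32
Sum: (-4) + (-32) = -36

-36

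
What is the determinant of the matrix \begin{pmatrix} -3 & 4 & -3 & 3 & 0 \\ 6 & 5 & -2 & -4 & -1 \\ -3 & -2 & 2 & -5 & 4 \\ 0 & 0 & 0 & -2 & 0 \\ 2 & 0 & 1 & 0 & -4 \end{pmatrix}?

Expand along row 4 (it has 4 zeros):
  + (-2) · M_44   where M_44 = det([-3 4 -3 0; 6 5 -2 -1; -3 -2 2 4; 2 0 1 -4]) = 282
det = (+1)·(-2)·(282) = -564

-564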